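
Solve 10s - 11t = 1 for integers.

Step 1: Check solvability.
gcd(10, 11) = 1
Since 1 divides 1, solutions exist.

Step 2: Apply extended Euclidean algorithm to find gcd.
We find integers such that 10*x0 + 11*y0 = 1

Step 3: Scale the particular solution.
Multiply by 1/1 = 1:
s = -1, t = -1

Step 4: Verify.
10*(-1) - 11*(-1) = 1 = 1 ✓

s = -1, t = -1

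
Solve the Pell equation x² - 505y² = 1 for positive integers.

We seek the smallest positive integers (x, y) with x² - 505y² = 1, i.e., x² = 505y² + 1.
Try successive y values:
y = 1: x² = 505·1² + 1 = 506, not a perfect square
y = 2: x² = 505·2² + 1 = 2021, not a perfect square
y = 3: x² = 505·3² + 1 = 4546, not a perfect square
... continuing the search (or via continued fractions) ...
y = 36: x² = 505·36² + 1 = 654481, x = 809 ✓

Verify: 809² - 505·36² = 654481 - 654480 = 1 ✓

x = 809, y = 36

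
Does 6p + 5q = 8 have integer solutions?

Step 1: Compute gcd(6, 5).
gcd(6, 5) = 1

Step 2: Check divisibility.
Does 1 divide 8? 8 = 1 x 8, so yes.

By the theorem on linear Diophantine equations, 6p + 5q = 8 has integer solutions if and only if gcd(6, 5) divides 8. Since 1 | 8, solutions exist.

Yes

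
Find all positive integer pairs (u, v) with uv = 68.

The positive divisors of 68 are: 1, 2, 4, 17, 34, 68.
Each divisor d gives the pair (d, 68/d):
(1, 68), (2, 34), (4, 17), (17, 4), (34, 2), (68, 1)

(1, 68), (2, 34), (4, 17), (17, 4), (34, 2), (68, 1)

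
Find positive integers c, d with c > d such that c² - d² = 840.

Factor: c² - d² = (c+d)(c-d) = 840.
We need two factors of 840 with the same parity.
Use c+d = 420 and c-d = 2 (product 420·2 = 840).
Adding: 2c = 422, so c = 211.
Subtracting: 2d = 418, so d = 209.
Check: 211² - 209² = 44521 - 43681 = 840 ✓

c = 211, d = 209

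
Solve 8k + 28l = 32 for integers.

Step 1: Check solvability.
gcd(8, 28) = 4
Since 4 divides 32, solutions exist.

Step 2: Apply extended Euclidean algorithm to find gcd.
We find integers such that 8*x0 + 28*y0 = 4

Step 3: Scale the particular solution.
Multiply by 32/4 = 8:
k = -24, l = 8

Step 4: Verify.
8*(-24) + 28*(8) = 32 = 32 ✓

k = -24, l = 8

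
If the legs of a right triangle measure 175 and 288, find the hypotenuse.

c² = a² + b² = 175² + 288² = 30625 + 82944 = 113569
c = 337

337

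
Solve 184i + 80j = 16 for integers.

Step 1: Check solvability.
gcd(184, 80) = 8
Since 8 divides 16, solutions exist.

Step 2: Apply extended Euclidean algorithm to find gcd.
We find integers such that 184*x0 + 80*y0 = 8

Step 3: Scale the particular solution.
Multiply by 16/8 = 2:
i = -6, j = 14

Step 4: Verify.
184*(-6) + 80*(14) = 16 = 16 ✓

i = -6, j = 14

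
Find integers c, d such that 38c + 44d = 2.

Step 1: Check solvability.
gcd(38, 44) = 2
Since 2 divides 2, solutions exist.

Step 2: Apply extended Euclidean algorithm to find gcd.
We find integers such that 38*x0 + 44*y0 = 2

Step 3: Scale the particular solution.
Multiply by 2/2 = 1:
c = 7, d = -6

Step 4: Verify.
38*(7) + 44*(-6) = 2 = 2 ✓

c = 7, d = -6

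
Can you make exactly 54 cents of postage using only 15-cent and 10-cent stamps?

We need non-negative x, y with 15x + 10y = 54.
gcd(15, 10) = 5, and 5 does not divide 54.
No integer solutions exist, so certainly no non-negative ones.

No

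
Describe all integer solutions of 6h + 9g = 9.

Step 1: Compute gcd(6, 9) = 3.
Since 3 divides 9, solutions exist.

Step 2: Find a particular solution using extended Euclidean algorithm.
We get h₀ = -3, g₀ = 3.
Check: 6*-3 + 9*3 = 9 = 9 ✓

Step 3: Write the general solution.
h = -3 + (9/3)t = -3 + 3t
g = 3 - (6/3)t = 3 - 2t
for any integer t.

h = -3 + 3t, g = 3 - 2t for integer t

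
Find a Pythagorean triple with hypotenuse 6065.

We need a² + b² = 6065² = 36784225.
Trying: 1225² + 5940² = 1500625 + 35283600 = 36784225 ✓

(1225, 5940, 6065)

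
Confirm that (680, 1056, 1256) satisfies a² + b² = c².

Compute a² + b² = 680² + 1056² = 462400 + 1115136 = 1577536
Compute c² = 1256² = 1577536
Since 1577536 = 1577536, confirmed.

Yes, it is a Pythagorean triple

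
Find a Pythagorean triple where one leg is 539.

We need the other leg and hypotenuse such that 539² + x² = c².
Take x = 1140, c = 1261: 539² + 1140² = 290521 + 1299600 = 1590121 = 1261² ✓
Triple: (539, 1140, 1261)

(539, 1140, 1261)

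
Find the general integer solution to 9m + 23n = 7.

Step 1: Compute gcd(9, 23) = 1.
Since 1 divides 7, solutions exist.

Step 2: Find a particular solution using extended Euclidean algorithm.
We get m₀ = -35, n₀ = 14.
Check: 9*-35 + 23*14 = 7 = 7 ✓

Step 3: Write the general solution.
m = -35 + (23/1)t = -35 + 23t
n = 14 - (9/1)t = 14 - 9t
for any integer t.

m = -35 + 23t, n = 14 - 9t for integer t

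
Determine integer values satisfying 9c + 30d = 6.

Step 1: Check solvability.
gcd(9, 30) = 3
Since 3 divides 6, solutions exist.

Step 2: Apply extended Euclidean algorithm to find gcd.
We find integers such that 9*x0 + 30*y0 = 3

Step 3: Scale the particular solution.
Multiply by 6/3 = 2:
c = -6, d = 2

Step 4: Verify.
9*(-6) + 30*(2) = 6 = 6 ✓

c = -6, d = 2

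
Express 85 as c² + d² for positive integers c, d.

We need to find integers c, d > 0 such that c² + d² = 85.
Trying c = 2: d² = 85 - 2² = 85 - 4 = 81
d = 9
Check: 2² + 9² = 4 + 81 = 85 ✓

85 = 2² + 9²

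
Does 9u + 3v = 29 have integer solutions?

Step 1: Compute gcd(9, 3).
gcd(9, 3) = 3

Step 2: Check divisibility.
Does 3 divide 29? 29 = 3 x 9 + 2, so no.

By the theorem on linear Diophantine equations, 9u + 3v = 29 has integer solutions if and only if gcd(9, 3) divides 29. Since 3 does not divide 29, no solutions exist.

No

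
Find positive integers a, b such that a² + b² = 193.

Search for a with 193 - a² a perfect square.
a = 7: 193 - 7² = 193 - 49 = 144 = 12² ✓
So a = 7, b = 12.

a = 7, b = 12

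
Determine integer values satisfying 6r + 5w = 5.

Step 1: Check solvability.
gcd(6, 5) = 1
Since 1 divides 5, solutions exist.

Step 2: Apply extended Euclidean algorithm to find gcd.
We find integers such that 6*x0 + 5*y0 = 1

Step 3: Scale the particular solution.
Multiply by 5/1 = 5:
r = 5, w = -5

Step 4: Verify.
6*(5) + 5*(-5) = 5 = 5 ✓

r = 5, w = -5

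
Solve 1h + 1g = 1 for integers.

Step 1: Check solvability.
gcd(1, 1) = 1
Since 1 divides 1, solutions exist.

Step 2: Apply extended Euclidean algorithm to find gcd.
We find integers such that 1*x0 + 1*y0 = 1

Step 3: Scale the particular solution.
Multiply by 1/1 = 1:
h = 0, g = 1

Step 4: Verify.
1*(0) + 1*(1) = 1 = 1 ✓

h = 0, g = 1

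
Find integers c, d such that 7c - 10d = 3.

Step 1: Check solvability.
gcd(7, 10) = 1
Since 1 divides 3, solutions exist.

Step 2: Apply extended Euclidean algorithm to find gcd.
We find integers such that 7*x0 + 10*y0 = 1

Step 3: Scale the particular solution.
Multiply by 3/1 = 3:
c = 9, d = 6

Step 4: Verify.
7*(9) - 10*(6) = 3 = 3 ✓

c = 9, d = 6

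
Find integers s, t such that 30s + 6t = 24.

Step 1: Check solvability.
gcd(30, 6) = 6
Since 6 divides 24, solutions exist.

Step 2: Apply extended Euclidean algorithm to find gcd.
We find integers such that 30*x0 + 6*y0 = 6

Step 3: Scale the particular solution.
Multiply by 24/6 = 4:
s = 0, t = 4

Step 4: Verify.
30*(0) + 6*(4) = 24 = 24 ✓

s = 0, t = 4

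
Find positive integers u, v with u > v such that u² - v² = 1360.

Factor: u² - v² = (u+v)(u-v) = 1360.
We need two factors of 1360 with the same parity.
Use u+v = 680 and u-v = 2 (product 680·2 = 1360).
Adding: 2u = 682, so u = 341.
Subtracting: 2v = 678, so v = 339.
Check: 341² - 339² = 116281 - 114921 = 1360 ✓

u = 341, v = 339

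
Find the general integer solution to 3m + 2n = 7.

Step 1: Compute gcd(3, 2) = 1.
Since 1 divides 7, solutions exist.

Step 2: Find a particular solution using extended Euclidean algorithm.
We get m₀ = 7, n₀ = -7.
Check: 3*7 + 2*-7 = 7 = 7 ✓

Step 3: Write the general solution.
m = 7 + (2/1)t = 7 + 2t
n = -7 - (3/1)t = -7 - 3t
for any integer t.

m = 7 + 2t, n = -7 - 3t for integer t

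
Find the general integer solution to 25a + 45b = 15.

Step 1: Compute gcd(25, 45) = 5.
Since 5 divides 15, solutions exist.

Step 2: Find a particular solution using extended Euclidean algorithm.
We get a₀ = 6, b₀ = -3.
Check: 25*6 + 45*-3 = 15 = 15 ✓

Step 3: Write the general solution.
a = 6 + (45/5)t = 6 + 9t
b = -3 - (25/5)t = -3 - 5t
for any integer t.

a = 6 + 9t, b = -3 - 5t for integer t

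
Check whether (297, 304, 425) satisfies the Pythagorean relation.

Compute a² + b²:
297² + 304² = 88209 + 92416 = 180625
Compute c²:
425² = 180625
Since 180625 = 180625, it is a Pythagorean triple.

Yes, it is a Pythagorean triple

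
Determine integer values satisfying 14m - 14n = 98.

Step 1: Check solvability.
gcd(14, 14) = 14
Since 14 divides 98, solutions exist.

Step 2: Apply extended Euclidean algorithm to find gcd.
We find integers such that 14*x0 + 14*y0 = 14

Step 3: Scale the particular solution.
Multiply by 98/14 = 7:
m = 0, n = -7

Step 4: Verify.
14*(0) - 14*(-7) = 98 = 98 ✓

m = 0, n = -7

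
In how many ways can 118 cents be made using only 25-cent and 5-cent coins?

We need non-negative integers (x, y) with 25x + 5y = 118.
For each x from 0 to 4, check if (118 - 25x) is a non-negative multiple of 5.
Solutions (x, y): none
Count: 0

0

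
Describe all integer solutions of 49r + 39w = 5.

Step 1: Compute gcd(49, 39) = 1.
Since 1 divides 5, solutions exist.

Step 2: Find a particular solution using extended Euclidean algorithm.
We get r₀ = 20, w₀ = -25.
Check: 49*20 + 39*-25 = 5 = 5 ✓

Step 3: Write the general solution.
r = 20 + (39/1)t = 20 + 39t
w = -25 - (49/1)t = -25 - 49t
for any integer t.

r = 20 + 39t, w = -25 - 49t for integer t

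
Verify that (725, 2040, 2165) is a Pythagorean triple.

Compute a² + b² = 725² + 2040² = 525625 + 4161600 = 4687225
Compute c² = 2165² = 4687225
Since 4687225 = 4687225, confirmed.

Yes, it is a Pythagorean triple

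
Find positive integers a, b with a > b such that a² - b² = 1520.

Factor: a² - b² = (a+b)(a-b) = 1520.
We need two factors of 1520 with the same parity.
Use a+b = 760 and a-b = 2 (product 760·2 = 1520).
Adding: 2a = 762, so a = 381.
Subtracting: 2b = 758, so b = 379.
Check: 381² - 379² = 145161 - 143641 = 1520 ✓

a = 381, b = 379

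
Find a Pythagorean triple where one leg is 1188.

We need the other leg and hypotenuse such that 1188² + x² = c².
Take x = 1216, c = 1700: 1188² + 1216² = 1411344 + 1478656 = 2890000 = 1700² ✓
Triple: (1188, 1216, 1700)

(1188, 1216, 1700)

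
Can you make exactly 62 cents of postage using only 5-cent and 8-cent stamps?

We need non-negative x, y with 5x + 8y = 62.
gcd(5, 8) = 1 divides 62, so integer solutions exist.
Search for a non-negative one: x = 6 gives 8y = 62 - 30 = 32, so y = 4.
Check: 5·6 + 8·4 = 62 ✓

Yes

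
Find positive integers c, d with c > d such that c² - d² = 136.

Factor: c² - d² = (c+d)(c-d) = 136.
We need two factors of 136 with the same parity.
Use c+d = 68 and c-d = 2 (product 68·2 = 136).
Adding: 2c = 70, so c = 35.
Subtracting: 2d = 66, so d = 33.
Check: 35² - 33² = 1225 - 1089 = 136 ✓

c = 35, d = 33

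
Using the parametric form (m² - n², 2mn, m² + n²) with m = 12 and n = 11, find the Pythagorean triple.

a = m² - n² = 144 - 121 = 23
b = 2mn = 2·12·11 = 264
c = m² + n² = 144 + 121 = 265
Verify: 23² + 264² = 529 + 69696 = 70225 = 265² ✓

(23, 264, 265)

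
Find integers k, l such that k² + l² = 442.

We need to find integers k, l > 0 such that k² + l² = 442.
Trying k = 1: l² = 442 - 1² = 442 - 1 = 441
l = 21
Check: 1² + 21² = 1 + 441 = 442 ✓

442 = 1² + 21²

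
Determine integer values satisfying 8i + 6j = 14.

Step 1: Check solvability.
gcd(8, 6) = 2
Since 2 divides 14, solutions exist.

Step 2: Apply extended Euclidean algorithm to find gcd.
We find integers such that 8*x0 + 6*y0 = 2

Step 3: Scale the particular solution.
Multiply by 14/2 = 7:
i = 7, j = -7

Step 4: Verify.
8*(7) + 6*(-7) = 14 = 14 ✓

i = 7, j = -7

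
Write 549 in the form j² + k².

We need to find integers j, k > 0 such that j² + k² = 549.
Trying j = 15: k² = 549 - 15² = 549 - 225 = 324
k = 18
Check: 15² + 18² = 225 + 324 = 549 ✓

549 = 15² + 18²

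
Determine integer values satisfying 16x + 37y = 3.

Step 1: Check solvability.
gcd(16, 37) = 1
Since 1 divides 3, solutions exist.

Step 2: Apply extended Euclidean algorithm to find gcd.
We find integers such that 16*x0 + 37*y0 = 1

Step 3: Scale the particular solution.
Multiply by 3/1 = 3:
x = 21, y = -9

Step 4: Verify.
16*(21) + 37*(-9) = 3 = 3 ✓

x = 21, y = -9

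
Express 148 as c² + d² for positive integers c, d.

We need to find integers c, d > 0 such that c² + d² = 148.
Trying c = 2: d² = 148 - 2² = 148 - 4 = 144
d = 12
Check: 2² + 12² = 4 + 144 = 148 ✓

148 = 2² + 12²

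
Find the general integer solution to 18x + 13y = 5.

Step 1: Compute gcd(18, 13) = 1.
Since 1 divides 5, solutions exist.

Step 2: Find a particular solution using extended Euclidean algorithm.
We get x₀ = -25, y₀ = 35.
Check: 18*-25 + 13*35 = 5 = 5 ✓

Step 3: Write the general solution.
x = -25 + (13/1)t = -25 + 13t
y = 35 - (18/1)t = 35 - 18t
for any integer t.

x = -25 + 13t, y = 35 - 18t for integer t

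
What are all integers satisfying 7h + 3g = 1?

Step 1: Compute gcd(7, 3) = 1.
Since 1 divides 1, solutions exist.

Step 2: Find a particular solution using extended Euclidean algorithm.
We get h₀ = 1, g₀ = -2.
Check: 7*1 + 3*-2 = 1 = 1 ✓

Step 3: Write the general solution.
h = 1 + (3/1)t = 1 + 3t
g = -2 - (7/1)t = -2 - 7t
for any integer t.

h = 1 + 3t, g = -2 - 7t for integer t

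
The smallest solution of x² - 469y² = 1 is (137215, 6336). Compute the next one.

Solutions to x² - Dy² = 1 are generated by powers of (x₀ + y₀√D).
The next solution satisfies x₁ + y₁√469 = (x₀ + y₀√469)², giving:
x₁ = x₀² + 469y₀² = 137215² + 469·6336² = 18827956225 + 18827956224 = 37655912449
y₁ = 2x₀y₀ = 2·137215·6336 = 1738788480

Verify: 37655912449² - 469·1738788480² = 1417967742366753177601 - 1417967742366753177600 = 1 ✓

x = 37655912449, y = 1738788480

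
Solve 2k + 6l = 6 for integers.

Step 1: Check solvability.
gcd(2, 6) = 2
Since 2 divides 6, solutions exist.

Step 2: Apply extended Euclidean algorithm to find gcd.
We find integers such that 2*x0 + 6*y0 = 2

Step 3: Scale the particular solution.
Multiply by 6/2 = 3:
k = 3, l = 0

Step 4: Verify.
2*(3) + 6*(0) = 6 = 6 ✓

k = 3, l = 0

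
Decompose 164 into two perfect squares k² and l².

We need to find integers k, l > 0 such that k² + l² = 164.
Trying k = 8: l² = 164 - 8² = 164 - 64 = 100
l = 10
Check: 8² + 10² = 64 + 100 = 164 ✓

164 = 8² + 10²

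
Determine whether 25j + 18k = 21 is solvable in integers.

Step 1: Compute gcd(25, 18).
gcd(25, 18) = 1

Step 2: Check divisibility.
Does 1 divide 21? 21 = 1 x 21, so yes.

By the theorem on linear Diophantine equations, 25j + 18k = 21 has integer solutions if and only if gcd(25, 18) divides 21. Since 1 | 21, solutions exist.

Yes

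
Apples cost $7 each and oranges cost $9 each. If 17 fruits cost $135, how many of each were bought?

Let a = apples, o = oranges.
a + o = 17
7a + 9o = 135
Substitute o = 17 - a:
7a + 9(17 - a) = 135
(7 - 9)a = 135 - 153
-2a = -18
a = 9, o = 17 - 9 = 8

Apples: 9, Oranges: 8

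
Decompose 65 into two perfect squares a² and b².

We need to find integers a, b > 0 such that a² + b² = 65.
Trying a = 1: b² = 65 - 1² = 65 - 1 = 64
b = 8
Check: 1² + 8² = 1 + 64 = 65 ✓

65 = 1² + 8²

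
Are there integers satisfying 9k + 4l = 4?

Step 1: Compute gcd(9, 4).
gcd(9, 4) = 1

Step 2: Check divisibility.
Does 1 divide 4? 4 = 1 x 4, so yes.

By the theorem on linear Diophantine equations, 9k + 4l = 4 has integer solutions if and only if gcd(9, 4) divides 4. Since 1 | 4, solutions exist.

Yes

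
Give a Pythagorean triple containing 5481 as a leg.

We need the other leg and hypotenuse such that 5481² + x² = c².
Take x = 392, c = 5495: 5481² + 392² = 30041361 + 153664 = 30195025 = 5495² ✓
Triple: (5481, 392, 5495)

(5481, 392, 5495)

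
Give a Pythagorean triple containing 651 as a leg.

We need the other leg and hypotenuse such that 651² + x² = c².
Take x = 260, c = 701: 651² + 260² = 423801 + 67600 = 491401 = 701² ✓
Triple: (651, 260, 701)

(651, 260, 701)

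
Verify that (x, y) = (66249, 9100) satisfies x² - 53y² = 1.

Compute x² = 66249² = 4388930001
Compute 53y² = 53·9100² = 53·82810000 = 4388930000
x² - 53y² = 4388930001 - 4388930000 = 1
Since this equals 1, (66249, 9100) is a solution.

Yes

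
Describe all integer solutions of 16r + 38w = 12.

Step 1: Compute gcd(16, 38) = 2.
Since 2 divides 12, solutions exist.

Step 2: Find a particular solution using extended Euclidean algorithm.
We get r₀ = -42, w₀ = 18.
Check: 16*-42 + 38*18 = 12 = 12 ✓

Step 3: Write the general solution.
r = -42 + (38/2)t = -42 + 19t
w = 18 - (16/2)t = 18 - 8t
for any integer t.

r = -42 + 19t, w = 18 - 8t for integer t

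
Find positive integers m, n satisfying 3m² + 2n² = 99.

Try small values of m and check whether (99 - 3m²)/2 is a perfect square.
m = 3: 3·3² = 27, so 2n² = 99 - 27 = 72, giving n² = 36, n = 6.
Check: 3·3² + 2·6² = 27 + 72 = 99 ✓

m = 3, n = 6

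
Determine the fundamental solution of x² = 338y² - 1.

We need x² = 338y² - 1. Try successive y:
y = 1: x² = 338·1² - 1 = 337, not a perfect square
y = 2: x² = 338·2² - 1 = 1351, not a perfect square
y = 3: x² = 338·3² - 1 = 3041, not a perfect square
...
y = 13: x² = 338·13² - 1 = 57121 = 239² ✓
Check: 239² - 338·13² = 57121 - 57122 = -1 ✓

x = 239, y = 13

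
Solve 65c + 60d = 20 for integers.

Step 1: Check solvability.
gcd(65, 60) = 5
Since 5 divides 20, solutions exist.

Step 2: Apply extended Euclidean algorithm to find gcd.
We find integers such that 65*x0 + 60*y0 = 5

Step 3: Scale the particular solution.
Multiply by 20/5 = 4:
c = 4, d = -4

Step 4: Verify.
65*(4) + 60*(-4) = 20 = 20 ✓

c = 4, d = -4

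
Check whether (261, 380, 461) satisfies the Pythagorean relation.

Compute a² + b²:
261² + 380² = 68121 + 144400 = 212521
Compute c²:
461² = 212521
Since 212521 = 212521, it is a Pythagorean triple.

Yes, it is a Pythagorean triple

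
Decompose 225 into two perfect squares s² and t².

We need to find integers s, t > 0 such that s² + t² = 225.
Trying s = 9: t² = 225 - 9² = 225 - 81 = 144
t = 12
Check: 9² + 12² = 81 + 144 = 225 ✓

225 = 9² + 12²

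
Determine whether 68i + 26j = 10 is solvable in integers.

Step 1: Compute gcd(68, 26).
gcd(68, 26) = 2

Step 2: Check divisibility.
Does 2 divide 10? 10 = 2 x 5, so yes.

By the theorem on linear Diophantine equations, 68i + 26j = 10 has integer solutions if and only if gcd(68, 26) divides 10. Since 2 | 10, solutions exist.

Yes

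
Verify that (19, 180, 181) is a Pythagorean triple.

Compute a² + b²:
19² + 180² = 361 + 32400 = 32761
Compute c²:
181² = 32761
Since 32761 = 32761, it is a Pythagorean triple.

Yes, it is a Pythagorean triple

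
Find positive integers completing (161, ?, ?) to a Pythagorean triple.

We need the other leg and hypotenuse such that 161² + x² = c².
Take x = 240, c = 289: 161² + 240² = 25921 + 57600 = 83521 = 289² ✓
Triple: (161, 240, 289)

(161, 240, 289)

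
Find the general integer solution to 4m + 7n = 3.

Step 1: Compute gcd(4, 7) = 1.
Since 1 divides 3, solutions exist.

Step 2: Find a particular solution using extended Euclidean algorithm.
We get m₀ = 6, n₀ = -3.
Check: 4*6 + 7*-3 = 3 = 3 ✓

Step 3: Write the general solution.
m = 6 + (7/1)t = 6 + 7t
n = -3 - (4/1)t = -3 - 4t
for any integer t.

m = 6 + 7t, n = -3 - 4t for integer t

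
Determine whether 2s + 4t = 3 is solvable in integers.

Step 1: Compute gcd(2, 4).
gcd(2, 4) = 2

Step 2: Check divisibility.
Does 2 divide 3? 3 = 2 x 1 + 1, so no.

By the theorem on linear Diophantine equations, 2s + 4t = 3 has integer solutions if and only if gcd(2, 4) divides 3. Since 2 does not divide 3, no solutions exist.

No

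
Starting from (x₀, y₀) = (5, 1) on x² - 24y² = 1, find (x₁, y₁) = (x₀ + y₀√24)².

Solutions to x² - Dy² = 1 are generated by powers of (x₀ + y₀√D).
The next solution satisfies x₁ + y₁√24 = (x₀ + y₀√24)², giving:
x₁ = x₀² + 24y₀² = 5² + 24·1² = 25 + 24 = 49
y₁ = 2x₀y₀ = 2·5·1 = 10

Verify: 49² - 24·10² = 2401 - 2400 = 1 ✓

x = 49, y = 10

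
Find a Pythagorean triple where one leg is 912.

We need the other leg and hypotenuse such that 912² + x² = c².
Take x = 891, c = 1275: 912² + 891² = 831744 + 793881 = 1625625 = 1275² ✓
Triple: (891, 912, 1275)

(891, 912, 1275)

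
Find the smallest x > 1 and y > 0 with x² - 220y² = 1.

We seek the smallest positive integers (x, y) with x² - 220y² = 1, i.e., x² = 220y² + 1.
Try successive y values:
y = 1: x² = 220·1² + 1 = 221, not a perfect square
y = 2: x² = 220·2² + 1 = 881, not a perfect square
y = 3: x² = 220·3² + 1 = 1981, not a perfect square
... continuing the search (or via continued fractions) ...
y = 6: x² = 220·6² + 1 = 7921, x = 89 ✓

Verify: 89² - 220·6² = 7921 - 7920 = 1 ✓

x = 89, y = 6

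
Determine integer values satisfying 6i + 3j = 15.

Step 1: Check solvability.
gcd(6, 3) = 3
Since 3 divides 15, solutions exist.

Step 2: Apply extended Euclidean algorithm to find gcd.
We find integers such that 6*x0 + 3*y0 = 3

Step 3: Scale the particular solution.
Multiply by 15/3 = 5:
i = 0, j = 5

Step 4: Verify.
6*(0) + 3*(5) = 15 = 15 ✓

i = 0, j = 5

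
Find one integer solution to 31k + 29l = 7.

Step 1: Check solvability.
gcd(31, 29) = 1
Since 1 divides 7, solutions exist.

Step 2: Apply extended Euclidean algorithm to find gcd.
We find integers such that 31*x0 + 29*y0 = 1

Step 3: Scale the particular solution.
Multiply by 7/1 = 7:
k = -98, l = 105

Step 4: Verify.
31*(-98) + 29*(105) = 7 = 7 ✓

k = -98, l = 105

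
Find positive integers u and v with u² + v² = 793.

We need to find integers u, v > 0 such that u² + v² = 793.
Trying u = 3: v² = 793 - 3² = 793 - 9 = 784
v = 28
Check: 3² + 28² = 9 + 784 = 793 ✓

793 = 3² + 28²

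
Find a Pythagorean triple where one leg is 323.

We need the other leg and hypotenuse such that 323² + x² = c².
Take x = 36, c = 325: 323² + 36² = 104329 + 1296 = 105625 = 325² ✓
Triple: (323, 36, 325)

(323, 36, 325)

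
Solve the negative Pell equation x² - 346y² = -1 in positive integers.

We need x² = 346y² - 1. Try successive y:
y = 1: x² = 346·1² - 1 = 345, not a perfect square
y = 2: x² = 346·2² - 1 = 1383, not a perfect square
y = 3: x² = 346·3² - 1 = 3113, not a perfect square
...
y = 5: x² = 346·5² - 1 = 8649 = 93² ✓
Check: 93² - 346·5² = 8649 - 8650 = -1 ✓

x = 93, y = 5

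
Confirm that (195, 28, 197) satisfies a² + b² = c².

Compute a² + b² = 195² + 28² = 38025 + 784 = 38809
Compute c² = 197² = 38809
Since 38809 = 38809, confirmed.

Yes, it is a Pythagorean triple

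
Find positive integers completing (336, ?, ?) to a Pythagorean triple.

We need the other leg and hypotenuse such that 336² + x² = c².
Take x = 850, c = 914: 336² + 850² = 112896 + 722500 = 835396 = 914² ✓
Triple: (850, 336, 914)

(850, 336, 914)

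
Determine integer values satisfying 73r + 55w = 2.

Step 1: Check solvability.
gcd(73, 55) = 1
Since 1 divides 2, solutions exist.

Step 2: Apply extended Euclidean algorithm to find gcd.
We find integers such that 73*x0 + 55*y0 = 1

Step 3: Scale the particular solution.
Multiply by 2/1 = 2:
r = -6, w = 8

Step 4: Verify.
73*(-6) + 55*(8) = 2 = 2 ✓

r = -6, w = 8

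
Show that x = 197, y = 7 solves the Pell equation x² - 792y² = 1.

Compute x² = 197² = 38809
Compute 792y² = 792·7² = 792·49 = 38808
x² - 792y² = 38809 - 38808 = 1
Since this equals 1, (197, 7) is a solution.

Yes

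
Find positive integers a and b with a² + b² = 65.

We need to find integers a, b > 0 such that a² + b² = 65.
Trying a = 1: b² = 65 - 1² = 65 - 1 = 64
b = 8
Check: 1² + 8² = 1 + 64 = 65 ✓

65 = 1² + 8²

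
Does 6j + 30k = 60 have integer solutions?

Step 1: Compute gcd(6, 30).
gcd(6, 30) = 6

Step 2: Check divisibility.
Does 6 divide 60? 60 = 6 x 10, so yes.

By the theorem on linear Diophantine equations, 6j + 30k = 60 has integer solutions if and only if gcd(6, 30) divides 60. Since 6 | 60, solutions exist.

Yes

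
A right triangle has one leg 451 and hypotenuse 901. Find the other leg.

b² = c² - a² = 811801 - 203401 = 608400
b = 780

780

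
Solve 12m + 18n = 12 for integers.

Step 1: Check solvability.
gcd(12, 18) = 6
Since 6 divides 12, solutions exist.

Step 2: Apply extended Euclidean algorithm to find gcd.
We find integers such that 12*x0 + 18*y0 = 6

Step 3: Scale the particular solution.
Multiply by 12/6 = 2:
m = -2, n = 2

Step 4: Verify.
12*(-2) + 18*(2) = 12 = 12 ✓

m = -2, n = 2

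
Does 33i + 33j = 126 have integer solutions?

Step 1: Compute gcd(33, 33).
gcd(33, 33) = 33

Step 2: Check divisibility.
Does 33 divide 126? 126 = 33 x 3 + 27, so no.

By the theorem on linear Diophantine equations, 33i + 33j = 126 has integer solutions if and only if gcd(33, 33) divides 126. Since 33 does not divide 126, no solutions exist.

No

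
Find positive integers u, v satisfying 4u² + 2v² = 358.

Try small values of u and check whether (358 - 4u²)/2 is a perfect square.
u = 7: 4·7² = 196, so 2v² = 358 - 196 = 162, giving v² = 81, v = 9.
Check: 4·7² + 2·9² = 196 + 162 = 358 ✓

u = 7, v = 9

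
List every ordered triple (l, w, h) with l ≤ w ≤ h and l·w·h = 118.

Iterate l from 1 to ⌊118^(1/3)⌋. For each l dividing 118, iterate w ≥ l with w dividing 118/l, and set h = 118/(l·w).
Triples found (2): (1×1×118), (1×2×59)

(1×1×118), (1×2×59)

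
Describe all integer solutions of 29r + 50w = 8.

Step 1: Compute gcd(29, 50) = 1.
Since 1 divides 8, solutions exist.

Step 2: Find a particular solution using extended Euclidean algorithm.
We get r₀ = 152, w₀ = -88.
Check: 29*152 + 50*-88 = 8 = 8 ✓

Step 3: Write the general solution.
r = 152 + (50/1)t = 152 + 50t
w = -88 - (29/1)t = -88 - 29t
for any integer t.

r = 152 + 50t, w = -88 - 29t for integer t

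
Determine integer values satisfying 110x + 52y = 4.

Step 1: Check solvability.
gcd(110, 52) = 2
Since 2 divides 4, solutions exist.

Step 2: Apply extended Euclidean algorithm to find gcd.
We find integers such that 110*x0 + 52*y0 = 2

Step 3: Scale the particular solution.
Multiply by 4/2 = 2:
x = 18, y = -38

Step 4: Verify.
110*(18) + 52*(-38) = 4 = 4 ✓

x = 18, y = -38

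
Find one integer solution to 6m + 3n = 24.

Step 1: Check solvability.
gcd(6, 3) = 3
Since 3 divides 24, solutions exist.

Step 2: Apply extended Euclidean algorithm to find gcd.
We find integers such that 6*x0 + 3*y0 = 3

Step 3: Scale the particular solution.
Multiply by 24/3 = 8:
m = 0, n = 8

Step 4: Verify.
6*(0) + 3*(8) = 24 = 24 ✓

m = 0, n = 8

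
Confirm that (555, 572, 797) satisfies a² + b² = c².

Compute a² + b² = 555² + 572² = 308025 + 327184 = 635209
Compute c² = 797² = 635209
Since 635209 = 635209, confirmed.

Yes, it is a Pythagorean triple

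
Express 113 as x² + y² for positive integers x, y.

We need to find integers x, y > 0 such that x² + y² = 113.
Trying x = 7: y² = 113 - 7² = 113 - 49 = 64
y = 8
Check: 7² + 8² = 49 + 64 = 113 ✓

113 = 7² + 8²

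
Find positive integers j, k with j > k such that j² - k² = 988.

Factor: j² - k² = (j+k)(j-k) = 988.
We need two factors of 988 with the same parity.
Use j+k = 494 and j-k = 2 (product 494·2 = 988).
Adding: 2j = 496, so j = 248.
Subtracting: 2k = 492, so k = 246.
Check: 248² - 246² = 61504 - 60516 = 988 ✓

j = 248, k = 246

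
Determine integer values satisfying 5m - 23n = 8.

Step 1: Check solvability.
gcd(5, 23) = 1
Since 1 divides 8, solutions exist.

Step 2: Apply extended Euclidean algorithm to find gcd.
We find integers such that 5*x0 + 23*y0 = 1

Step 3: Scale the particular solution.
Multiply by 8/1 = 8:
m = -72, n = -16

Step 4: Verify.
5*(-72) - 23*(-16) = 8 = 8 ✓

m = -72, n = -16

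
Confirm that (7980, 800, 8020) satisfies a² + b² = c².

Compute a² + b² = 7980² + 800² = 63680400 + 640000 = 64320400
Compute c² = 8020² = 64320400
Since 64320400 = 64320400, confirmed.

Yes, it is a Pythagorean triple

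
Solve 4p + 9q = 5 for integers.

Step 1: Check solvability.
gcd(4, 9) = 1
Since 1 divides 5, solutions exist.

Step 2: Apply extended Euclidean algorithm to find gcd.
We find integers such that 4*x0 + 9*y0 = 1

Step 3: Scale the particular solution.
Multiply by 5/1 = 5:
p = -10, q = 5

Step 4: Verify.
4*(-10) + 9*(5) = 5 = 5 ✓

p = -10, q = 5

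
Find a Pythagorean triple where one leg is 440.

We need the other leg and hypotenuse such that 440² + x² = c².
Take x = 279, c = 521: 440² + 279² = 193600 + 77841 = 271441 = 521² ✓
Triple: (279, 440, 521)

(279, 440, 521)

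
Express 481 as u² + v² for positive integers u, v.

We need to find integers u, v > 0 such that u² + v² = 481.
Trying u = 9: v² = 481 - 9² = 481 - 81 = 400
v = 20
Check: 9² + 20² = 81 + 400 = 481 ✓

481 = 9² + 20²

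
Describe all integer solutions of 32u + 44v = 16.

Step 1: Compute gcd(32, 44) = 4.
Since 4 divides 16, solutions exist.

Step 2: Find a particular solution using extended Euclidean algorithm.
We get u₀ = -16, v₀ = 12.
Check: 32*-16 + 44*12 = 16 = 16 ✓

Step 3: Write the general solution.
u = -16 + (44/4)t = -16 + 11t
v = 12 - (32/4)t = 12 - 8t
for any integer t.

u = -16 + 11t, v = 12 - 8t for integer t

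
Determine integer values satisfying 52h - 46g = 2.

Step 1: Check solvability.
gcd(52, 46) = 2
Since 2 divides 2, solutions exist.

Step 2: Apply extended Euclidean algorithm to find gcd.
We find integers such that 52*x0 + 46*y0 = 2

Step 3: Scale the particular solution.
Multiply by 2/2 = 1:
h = 8, g = 9

Step 4: Verify.
52*(8) - 46*(9) = 2 = 2 ✓

h = 8, g = 9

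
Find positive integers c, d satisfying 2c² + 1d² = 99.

Try small values of c and check whether (99 - 2c²)/1 is a perfect square.
c = 5: 2·5² = 50, so 1d² = 99 - 50 = 49, giving d² = 49, d = 7.
Check: 2·5² + 1·7² = 50 + 49 = 99 ✓

c = 5, d = 7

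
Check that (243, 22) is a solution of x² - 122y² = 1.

Compute x² = 243² = 59049
Compute 122y² = 122·22² = 122·484 = 59048
x² - 122y² = 59049 - 59048 = 1
Since this equals 1, (243, 22) is a solution.

Yes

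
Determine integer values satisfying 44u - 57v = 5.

Step 1: Check solvability.
gcd(44, 57) = 1
Since 1 divides 5, solutions exist.

Step 2: Apply extended Euclidean algorithm to find gcd.
We find integers such that 44*x0 + 57*y0 = 1

Step 3: Scale the particular solution.
Multiply by 5/1 = 5:
u = -110, v = -85

Step 4: Verify.
44*(-110) - 57*(-85) = 5 = 5 ✓

u = -110, v = -85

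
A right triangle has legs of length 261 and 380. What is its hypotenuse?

c² = a² + b² = 261² + 380² = 68121 + 144400 = 212521
c = 461

461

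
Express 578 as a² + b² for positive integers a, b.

We need to find integers a, b > 0 such that a² + b² = 578.
Trying a = 7: b² = 578 - 7² = 578 - 49 = 529
b = 23
Check: 7² + 23² = 49 + 529 = 578 ✓

578 = 7² + 23²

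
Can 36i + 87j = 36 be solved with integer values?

Step 1: Compute gcd(36, 87).
gcd(36, 87) = 3

Step 2: Check divisibility.
Does 3 divide 36? 36 = 3 x 12, so yes.

By the theorem on linear Diophantine equations, 36i + 87j = 36 has integer solutions if and only if gcd(36, 87) divides 36. Since 3 | 36, solutions exist.

Yes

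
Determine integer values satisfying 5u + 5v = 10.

Step 1: Check solvability.
gcd(5, 5) = 5
Since 5 divides 10, solutions exist.

Step 2: Apply extended Euclidean algorithm to find gcd.
We find integers such that 5*x0 + 5*y0 = 5

Step 3: Scale the particular solution.
Multiply by 10/5 = 2:
u = 0, v = 2

Step 4: Verify.
5*(0) + 5*(2) = 10 = 10 ✓

u = 0, v = 2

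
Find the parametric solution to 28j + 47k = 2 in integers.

Step 1: Compute gcd(28, 47) = 1.
Since 1 divides 2, solutions exist.

Step 2: Find a particular solution using extended Euclidean algorithm.
We get j₀ = -10, k₀ = 6.
Check: 28*-10 + 47*6 = 2 = 2 ✓

Step 3: Write the general solution.
j = -10 + (47/1)t = -10 + 47t
k = 6 - (28/1)t = 6 - 28t
for any integer t.

j = -10 + 47t, k = 6 - 28t for integer t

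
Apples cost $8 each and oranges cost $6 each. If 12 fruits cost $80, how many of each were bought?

Let a = apples, o = oranges.
a + o = 12
8a + 6o = 80
Substitute o = 12 - a:
8a + 6(12 - a) = 80
(8 - 6)a = 80 - 72
2a = 8
a = 4, o = 12 - 4 = 8

Apples: 4, Oranges: 8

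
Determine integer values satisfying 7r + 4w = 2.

Step 1: Check solvability.
gcd(7, 4) = 1
Since 1 divides 2, solutions exist.

Step 2: Apply extended Euclidean algorithm to find gcd.
We find integers such that 7*x0 + 4*y0 = 1

Step 3: Scale the particular solution.
Multiply by 2/1 = 2:
r = -2, w = 4

Step 4: Verify.
7*(-2) + 4*(4) = 2 = 2 ✓

r = -2, w = 4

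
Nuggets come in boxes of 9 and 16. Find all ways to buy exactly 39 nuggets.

We need non-negative integers (x, y) with 9x + 16y = 39.
For each x in 0..4, check if 39 - 9x is a non-negative multiple of 16.
No x yields an integer y ≥ 0.

No solution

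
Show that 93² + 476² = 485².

Compute a² + b² = 93² + 476² = 8649 + 226576 = 235225
Compute c² = 485² = 235225
Since 235225 = 235225, confirmed.

Yes, it is a Pythagorean triple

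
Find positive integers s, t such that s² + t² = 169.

Search for s with 169 - s² a perfect square.
s = 5: 169 - 5² = 169 - 25 = 144 = 12² ✓
So s = 5, t = 12.

s = 5, t = 12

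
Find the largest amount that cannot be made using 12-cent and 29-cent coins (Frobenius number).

For two coprime denominations a and b, the Frobenius number (largest value not representable as a non-negative combination) is ab - a - b.
Here gcd(12, 29) = 1, so they are coprime.
F(12, 29) = 12·29 - 12 - 29 = 348 - 41 = 307

307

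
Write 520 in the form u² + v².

We need to find integers u, v > 0 such that u² + v² = 520.
Trying u = 6: v² = 520 - 6² = 520 - 36 = 484
v = 22
Check: 6² + 22² = 36 + 484 = 520 ✓

520 = 6² + 22²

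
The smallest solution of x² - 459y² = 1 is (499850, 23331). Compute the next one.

Solutions to x² - Dy² = 1 are generated by powers of (x₀ + y₀√D).
The next solution satisfies x₁ + y₁√459 = (x₀ + y₀√459)², giving:
x₁ = x₀² + 459y₀² = 499850² + 459·23331² = 249850022500 + 249850022499 = 499700044999
y₁ = 2x₀y₀ = 2·499850·23331 = 23324000700

Verify: 499700044999² - 459·23324000700² = 249700134972002624910001 - 249700134972002624910000 = 1 ✓

x = 499700044999, y = 23324000700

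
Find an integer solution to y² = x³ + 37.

Try small integer x values and check whether x³ + 37 is a perfect square.
x = -1: x³ + 37 = -1³ + 37 = -1 + 37 = 36
Is 36 a perfect square? 6² = 36 ✓
So (x, y) = (-1, -6) is a solution.

x = -1, y = -6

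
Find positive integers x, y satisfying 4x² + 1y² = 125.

Try small values of x and check whether (125 - 4x²)/1 is a perfect square.
x = 5: 4·5² = 100, so 1y² = 125 - 100 = 25, giving y² = 25, y = 5.
Check: 4·5² + 1·5² = 100 + 25 = 125 ✓

x = 5, y = 5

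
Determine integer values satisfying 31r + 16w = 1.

Step 1: Check solvability.
gcd(31, 16) = 1
Since 1 divides 1, solutions exist.

Step 2: Apply extended Euclidean algorithm to find gcd.
We find integers such that 31*x0 + 16*y0 = 1

Step 3: Scale the particular solution.
Multiply by 1/1 = 1:
r = -1, w = 2

Step 4: Verify.
31*(-1) + 16*(2) = 1 = 1 ✓

r = -1, w = 2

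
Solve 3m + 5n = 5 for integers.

Step 1: Check solvability.
gcd(3, 5) = 1
Since 1 divides 5, solutions exist.

Step 2: Apply extended Euclidean algorithm to find gcd.
We find integers such that 3*x0 + 5*y0 = 1

Step 3: Scale the particular solution.
Multiply by 5/1 = 5:
m = 10, n = -5

Step 4: Verify.
3*(10) + 5*(-5) = 5 = 5 ✓

m = 10, n = -5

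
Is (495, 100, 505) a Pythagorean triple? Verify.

Compute a² + b² = 495² + 100² = 245025 + 10000 = 255025
Compute c² = 505² = 255025
Since 255025 = 255025, confirmed.

Yes, it is a Pythagorean triple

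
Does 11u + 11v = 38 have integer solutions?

Step 1: Compute gcd(11, 11).
gcd(11, 11) = 11

Step 2: Check divisibility.
Does 11 divide 38? 38 = 11 x 3 + 5, so no.

By the theorem on linear Diophantine equations, 11u + 11v = 38 has integer solutions if and only if gcd(11, 11) divides 38. Since 11 does not divide 38, no solutions exist.

No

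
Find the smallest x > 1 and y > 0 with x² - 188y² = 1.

We seek the smallest positive integers (x, y) with x² - 188y² = 1, i.e., x² = 188y² + 1.
Try successive y values:
y = 1: x² = 188·1² + 1 = 189, not a perfect square
y = 2: x² = 188·2² + 1 = 753, not a perfect square
y = 3: x² = 188·3² + 1 = 1693, not a perfect square
... continuing the search (or via continued fractions) ...
y = 336: x² = 188·336² + 1 = 21224449, x = 4607 ✓

Verify: 4607² - 188·336² = 21224449 - 21224448 = 1 ✓

x = 4607, y = 336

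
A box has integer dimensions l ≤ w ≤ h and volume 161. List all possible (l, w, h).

Iterate l from 1 to ⌊161^(1/3)⌋. For each l dividing 161, iterate w ≥ l with w dividing 161/l, and set h = 161/(l·w).
Triples found (2): (1×1×161), (1×7×23)

(1×1×161), (1×7×23)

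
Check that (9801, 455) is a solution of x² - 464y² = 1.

Compute x² = 9801² = 96059601
Compute 464y² = 464·455² = 464·207025 = 96059600
x² - 464y² = 96059601 - 96059600 = 1
Since this equals 1, (9801, 455) is a solution.

Yes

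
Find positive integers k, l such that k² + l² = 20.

Search for k with 20 - k² a perfect square.
k = 2: 20 - 2² = 20 - 4 = 16 = 4² ✓
So k = 2, l = 4.

k = 2, l = 4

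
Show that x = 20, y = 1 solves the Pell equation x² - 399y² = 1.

Compute x² = 20² = 400
Compute 399y² = 399·1² = 399·1 = 399
x² - 399y² = 400 - 399 = 1
Since this equals 1, (20, 1) is a solution.

Yes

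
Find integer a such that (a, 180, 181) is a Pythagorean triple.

a² = c² - b² = 181² - 180² = 32761 - 32400 = 361
a = sqrt(361) = 19

19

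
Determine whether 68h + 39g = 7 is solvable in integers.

Step 1: Compute gcd(68, 39).
gcd(68, 39) = 1

Step 2: Check divisibility.
Does 1 divide 7? 7 = 1 x 7, so yes.

By the theorem on linear Diophantine equations, 68h + 39g = 7 has integer solutions if and only if gcd(68, 39) divides 7. Since 1 | 7, solutions exist.

Yes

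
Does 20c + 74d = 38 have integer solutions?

Step 1: Compute gcd(20, 74).
gcd(20, 74) = 2

Step 2: Check divisibility.
Does 2 divide 38? 38 = 2 x 19, so yes.

By the theorem on linear Diophantine equations, 20c + 74d = 38 has integer solutions if and only if gcd(20, 74) divides 38. Since 2 | 38, solutions exist.

Yes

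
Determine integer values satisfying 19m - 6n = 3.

Step 1: Check solvability.
gcd(19, 6) = 1
Since 1 divides 3, solutions exist.

Step 2: Apply extended Euclidean algorithm to find gcd.
We find integers such that 19*x0 + 6*y0 = 1

Step 3: Scale the particular solution.
Multiply by 3/1 = 3:
m = 3, n = 9

Step 4: Verify.
19*(3) - 6*(9) = 3 = 3 ✓

m = 3, n = 9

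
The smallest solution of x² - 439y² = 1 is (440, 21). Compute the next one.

Solutions to x² - Dy² = 1 are generated by powers of (x₀ + y₀√D).
The next solution satisfies x₁ + y₁√439 = (x₀ + y₀√439)², giving:
x₁ = x₀² + 439y₀² = 440² + 439·21² = 193600 + 193599 = 387199
y₁ = 2x₀y₀ = 2·440·21 = 18480

Verify: 387199² - 439·18480² = 149923065601 - 149923065600 = 1 ✓

x = 387199, y = 18480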